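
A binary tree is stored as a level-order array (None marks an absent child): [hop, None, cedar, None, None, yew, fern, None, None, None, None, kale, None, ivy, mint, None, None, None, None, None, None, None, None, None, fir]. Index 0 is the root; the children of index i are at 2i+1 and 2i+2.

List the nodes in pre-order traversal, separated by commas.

hop, cedar, yew, kale, fir, fern, ivy, mint

Pre-order visits the node, then its left subtree, then its right subtree.
Visit hop.
At hop: no left child.
At hop: go right to cedar.
  Visit cedar.
  At cedar: go left to yew.
    Visit yew.
    At yew: go left to kale.
      Visit kale.
      At kale: no left child.
      At kale: go right to fir.
        fir is a leaf — visit fir.
    At yew: no right child.
  At cedar: go right to fern.
    Visit fern.
    At fern: go left to ivy.
      ivy is a leaf — visit ivy.
    At fern: go right to mint.
      mint is a leaf — visit mint.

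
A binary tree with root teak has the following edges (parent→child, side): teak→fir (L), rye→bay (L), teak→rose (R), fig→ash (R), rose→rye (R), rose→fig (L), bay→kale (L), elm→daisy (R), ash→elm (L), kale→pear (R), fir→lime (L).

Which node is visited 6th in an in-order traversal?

In-order visits the left subtree, then the node, then the right subtree.
At teak: go left to fir.
  At fir: go left to lime.
    lime is a leaf — visit lime.
  Visit fir.
  At fir: no right child.
Visit teak.
At teak: go right to rose.
  At rose: go left to fig.
    At fig: no left child.
    Visit fig.
    At fig: go right to ash.
      At ash: go left to elm.
        At elm: no left child.
        Visit elm.
        At elm: go right to daisy.
          daisy is a leaf — visit daisy.
      Visit ash.
      At ash: no right child.
  Visit rose.
  At rose: go right to rye.
    At rye: go left to bay.
      At bay: go left to kale.
        At kale: no left child.
        Visit kale.
        At kale: go right to pear.
          pear is a leaf — visit pear.
      Visit bay.
      At bay: no right child.
    Visit rye.
    At rye: no right child.
Full in-order sequence: lime, fir, teak, fig, elm, daisy, ash, rose, kale, pear, bay, rye.

daisy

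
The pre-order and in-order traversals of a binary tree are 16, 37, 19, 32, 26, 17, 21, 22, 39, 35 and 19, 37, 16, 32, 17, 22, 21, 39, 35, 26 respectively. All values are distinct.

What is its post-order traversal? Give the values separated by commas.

The first element of pre-order is the root; it splits in-order into left and right subtrees.
Root 16: left subtree has 2 nodes {19, 37}, right has 7 {32, 17, 22, 21, 39, 35, 26}.
  Root 37: left subtree has 1 node {19}, right has 0 { }.
  Root 32: left subtree has 0 nodes { }, right has 6 {17, 22, 21, 39, 35, 26}.
    Root 26: left subtree has 5 nodes {17, 22, 21, 39, 35}, right has 0 { }.
      Root 17: left subtree has 0 nodes { }, right has 4 {22, 21, 39, 35}.
        Root 21: left subtree has 1 node {22}, right has 2 {39, 35}.
          Root 39: left subtree has 0 nodes { }, right has 1 {35}.

19, 37, 22, 35, 39, 21, 17, 26, 32, 16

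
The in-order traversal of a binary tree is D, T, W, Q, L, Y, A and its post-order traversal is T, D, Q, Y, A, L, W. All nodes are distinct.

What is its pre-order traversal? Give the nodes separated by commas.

The last element of post-order is the root; it splits in-order into left and right subtrees.
Root W: left subtree has 2 nodes {D, T}, right has 4 {Q, L, Y, A}.
  Root D: left subtree has 0 nodes { }, right has 1 {T}.
  Root L: left subtree has 1 node {Q}, right has 2 {Y, A}.
    Root A: left subtree has 1 node {Y}, right has 0 { }.

W, D, T, L, Q, A, Y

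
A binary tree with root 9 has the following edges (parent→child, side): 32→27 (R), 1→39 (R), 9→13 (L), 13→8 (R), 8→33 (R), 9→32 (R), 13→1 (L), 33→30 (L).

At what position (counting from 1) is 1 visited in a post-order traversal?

Post-order visits the left subtree, then the right subtree, then the node.
At 9: go left to 13.
  At 13: go left to 1.
    At 1: no left child.
    At 1: go right to 39.
      39 is a leaf — visit 39.
    Visit 1.
  At 13: go right to 8.
    At 8: no left child.
    At 8: go right to 33.
      At 33: go left to 30.
        30 is a leaf — visit 30.
      At 33: no right child.
      Visit 33.
    Visit 8.
  Visit 13.
At 9: go right to 32.
  At 32: no left child.
  At 32: go right to 27.
    27 is a leaf — visit 27.
  Visit 32.
Visit 9.
Full post-order sequence: 39, 1, 30, 33, 8, 13, 27, 32, 9.

2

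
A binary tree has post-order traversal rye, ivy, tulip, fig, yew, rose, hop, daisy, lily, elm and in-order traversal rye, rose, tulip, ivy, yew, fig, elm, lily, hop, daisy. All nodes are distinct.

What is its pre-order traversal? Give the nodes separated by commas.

elm, rose, rye, yew, tulip, ivy, fig, lily, daisy, hop

The last element of post-order is the root; it splits in-order into left and right subtrees.
Root elm: left subtree has 6 nodes {rye, rose, tulip, ivy, yew, fig}, right has 3 {lily, hop, daisy}.
  Root rose: left subtree has 1 node {rye}, right has 4 {tulip, ivy, yew, fig}.
    Root yew: left subtree has 2 nodes {tulip, ivy}, right has 1 {fig}.
      Root tulip: left subtree has 0 nodes { }, right has 1 {ivy}.
  Root lily: left subtree has 0 nodes { }, right has 2 {hop, daisy}.
    Root daisy: left subtree has 1 node {hop}, right has 0 { }.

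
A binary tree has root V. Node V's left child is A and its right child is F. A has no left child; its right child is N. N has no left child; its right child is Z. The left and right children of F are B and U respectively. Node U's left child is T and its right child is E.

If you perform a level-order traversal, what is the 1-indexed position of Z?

7

Level-order visits nodes level by level from the root, left to right within each level.
Level 0: V
Level 1: A, F
Level 2: N, B, U
Level 3: Z, T, E
Full level-order sequence: V, A, F, N, B, U, Z, T, E.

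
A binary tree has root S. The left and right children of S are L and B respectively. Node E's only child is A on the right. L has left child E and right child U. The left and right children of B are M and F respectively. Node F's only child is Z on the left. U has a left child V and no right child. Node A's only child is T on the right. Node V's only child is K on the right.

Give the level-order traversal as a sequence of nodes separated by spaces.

Level-order visits nodes level by level from the root, left to right within each level.
Level 0: S
Level 1: L, B
Level 2: E, U, M, F
Level 3: A, V, Z
Level 4: T, K

S L B E U M F A V Z T K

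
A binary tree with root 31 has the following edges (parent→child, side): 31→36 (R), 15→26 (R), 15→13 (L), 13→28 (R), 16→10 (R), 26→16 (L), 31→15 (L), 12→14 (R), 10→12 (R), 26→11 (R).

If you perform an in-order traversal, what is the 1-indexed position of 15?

In-order visits the left subtree, then the node, then the right subtree.
At 31: go left to 15.
  At 15: go left to 13.
    At 13: no left child.
    Visit 13.
    At 13: go right to 28.
      28 is a leaf — visit 28.
  Visit 15.
  At 15: go right to 26.
    At 26: go left to 16.
      At 16: no left child.
      Visit 16.
      At 16: go right to 10.
        At 10: no left child.
        Visit 10.
        At 10: go right to 12.
          At 12: no left child.
          Visit 12.
          At 12: go right to 14.
            14 is a leaf — visit 14.
    Visit 26.
    At 26: go right to 11.
      11 is a leaf — visit 11.
Visit 31.
At 31: go right to 36.
  36 is a leaf — visit 36.
Full in-order sequence: 13, 28, 15, 16, 10, 12, 14, 26, 11, 31, 36.

3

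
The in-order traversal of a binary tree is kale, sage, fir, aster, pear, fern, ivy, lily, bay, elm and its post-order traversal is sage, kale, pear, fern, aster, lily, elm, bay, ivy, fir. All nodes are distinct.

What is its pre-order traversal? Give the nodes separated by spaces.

The last element of post-order is the root; it splits in-order into left and right subtrees.
Root fir: left subtree has 2 nodes {kale, sage}, right has 7 {aster, pear, fern, ivy, lily, bay, elm}.
  Root kale: left subtree has 0 nodes { }, right has 1 {sage}.
  Root ivy: left subtree has 3 nodes {aster, pear, fern}, right has 3 {lily, bay, elm}.
    Root aster: left subtree has 0 nodes { }, right has 2 {pear, fern}.
      Root fern: left subtree has 1 node {pear}, right has 0 { }.
    Root bay: left subtree has 1 node {lily}, right has 1 {elm}.

fir kale sage ivy aster fern pear bay lily elm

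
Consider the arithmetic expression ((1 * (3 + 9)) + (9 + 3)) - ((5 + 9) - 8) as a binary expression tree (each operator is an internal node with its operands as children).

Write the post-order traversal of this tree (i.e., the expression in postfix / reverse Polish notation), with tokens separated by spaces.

1 3 9 + * 9 3 + + 5 9 + 8 - -

Post-order on an expression tree gives postfix notation: for each operator, emit left operand, right operand, then the operator.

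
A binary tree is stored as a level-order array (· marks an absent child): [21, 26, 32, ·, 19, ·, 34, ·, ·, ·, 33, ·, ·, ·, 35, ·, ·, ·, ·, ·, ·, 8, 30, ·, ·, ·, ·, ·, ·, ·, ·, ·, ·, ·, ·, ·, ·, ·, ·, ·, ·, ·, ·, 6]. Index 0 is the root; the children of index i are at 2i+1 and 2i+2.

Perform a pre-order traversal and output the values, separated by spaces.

Pre-order visits the node, then its left subtree, then its right subtree.
Visit 21.
At 21: go left to 26.
  Visit 26.
  At 26: no left child.
  At 26: go right to 19.
    Visit 19.
    At 19: no left child.
    At 19: go right to 33.
      Visit 33.
      At 33: go left to 8.
        Visit 8.
        At 8: go left to 6.
          6 is a leaf — visit 6.
        At 8: no right child.
      At 33: go right to 30.
        30 is a leaf — visit 30.
At 21: go right to 32.
  Visit 32.
  At 32: no left child.
  At 32: go right to 34.
    Visit 34.
    At 34: no left child.
    At 34: go right to 35.
      35 is a leaf — visit 35.

21 26 19 33 8 6 30 32 34 35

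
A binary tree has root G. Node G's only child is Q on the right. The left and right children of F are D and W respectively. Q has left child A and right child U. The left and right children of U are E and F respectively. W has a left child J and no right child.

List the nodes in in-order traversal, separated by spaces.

G A Q E U D F J W

In-order visits the left subtree, then the node, then the right subtree.
At G: no left child.
Visit G.
At G: go right to Q.
  At Q: go left to A.
    A is a leaf — visit A.
  Visit Q.
  At Q: go right to U.
    At U: go left to E.
      E is a leaf — visit E.
    Visit U.
    At U: go right to F.
      At F: go left to D.
        D is a leaf — visit D.
      Visit F.
      At F: go right to W.
        At W: go left to J.
          J is a leaf — visit J.
        Visit W.
        At W: no right child.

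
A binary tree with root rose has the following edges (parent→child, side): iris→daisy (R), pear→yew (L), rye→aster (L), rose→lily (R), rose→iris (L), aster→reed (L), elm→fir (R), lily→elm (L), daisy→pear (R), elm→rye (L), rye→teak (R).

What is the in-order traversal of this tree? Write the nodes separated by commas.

iris, daisy, yew, pear, rose, reed, aster, rye, teak, elm, fir, lily

In-order visits the left subtree, then the node, then the right subtree.
At rose: go left to iris.
  At iris: no left child.
  Visit iris.
  At iris: go right to daisy.
    At daisy: no left child.
    Visit daisy.
    At daisy: go right to pear.
      At pear: go left to yew.
        yew is a leaf — visit yew.
      Visit pear.
      At pear: no right child.
Visit rose.
At rose: go right to lily.
  At lily: go left to elm.
    At elm: go left to rye.
      At rye: go left to aster.
        At aster: go left to reed.
          reed is a leaf — visit reed.
        Visit aster.
        At aster: no right child.
      Visit rye.
      At rye: go right to teak.
        teak is a leaf — visit teak.
    Visit elm.
    At elm: go right to fir.
      fir is a leaf — visit fir.
  Visit lily.
  At lily: no right child.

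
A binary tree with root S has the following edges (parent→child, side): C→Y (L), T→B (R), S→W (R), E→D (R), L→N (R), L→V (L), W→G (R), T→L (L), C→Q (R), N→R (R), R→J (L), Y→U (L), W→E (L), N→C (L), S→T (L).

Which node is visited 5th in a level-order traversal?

B

Level-order visits nodes level by level from the root, left to right within each level.
Level 0: S
Level 1: T, W
Level 2: L, B, E, G
Level 3: V, N, D
Level 4: C, R
Level 5: Y, Q, J
Level 6: U
Full level-order sequence: S, T, W, L, B, E, G, V, N, D, C, R, Y, Q, J, U.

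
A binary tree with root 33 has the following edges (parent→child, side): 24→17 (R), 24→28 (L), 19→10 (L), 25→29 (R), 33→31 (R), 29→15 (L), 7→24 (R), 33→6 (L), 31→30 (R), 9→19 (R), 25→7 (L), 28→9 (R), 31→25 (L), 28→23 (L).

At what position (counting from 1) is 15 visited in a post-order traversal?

Post-order visits the left subtree, then the right subtree, then the node.
At 33: go left to 6.
  6 is a leaf — visit 6.
At 33: go right to 31.
  At 31: go left to 25.
    At 25: go left to 7.
      At 7: no left child.
      At 7: go right to 24.
        At 24: go left to 28.
          At 28: go left to 23.
            23 is a leaf — visit 23.
          At 28: go right to 9.
            At 9: no left child.
            At 9: go right to 19.
              At 19: go left to 10.
                10 is a leaf — visit 10.
              At 19: no right child.
              Visit 19.
            Visit 9.
          Visit 28.
        At 24: go right to 17.
          17 is a leaf — visit 17.
        Visit 24.
      Visit 7.
    At 25: go right to 29.
      At 29: go left to 15.
        15 is a leaf — visit 15.
      At 29: no right child.
      Visit 29.
    Visit 25.
  At 31: go right to 30.
    30 is a leaf — visit 30.
  Visit 31.
Visit 33.
Full post-order sequence: 6, 23, 10, 19, 9, 28, 17, 24, 7, 15, 29, 25, 30, 31, 33.

10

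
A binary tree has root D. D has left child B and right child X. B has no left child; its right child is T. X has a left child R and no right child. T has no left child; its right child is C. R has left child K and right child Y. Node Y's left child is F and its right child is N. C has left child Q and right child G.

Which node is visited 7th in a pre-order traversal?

X

Pre-order visits the node, then its left subtree, then its right subtree.
Visit D.
At D: go left to B.
  Visit B.
  At B: no left child.
  At B: go right to T.
    Visit T.
    At T: no left child.
    At T: go right to C.
      Visit C.
      At C: go left to Q.
        Q is a leaf — visit Q.
      At C: go right to G.
        G is a leaf — visit G.
At D: go right to X.
  Visit X.
  At X: go left to R.
    Visit R.
    At R: go left to K.
      K is a leaf — visit K.
    At R: go right to Y.
      Visit Y.
      At Y: go left to F.
        F is a leaf — visit F.
      At Y: go right to N.
        N is a leaf — visit N.
  At X: no right child.
Full pre-order sequence: D, B, T, C, Q, G, X, R, K, Y, F, N.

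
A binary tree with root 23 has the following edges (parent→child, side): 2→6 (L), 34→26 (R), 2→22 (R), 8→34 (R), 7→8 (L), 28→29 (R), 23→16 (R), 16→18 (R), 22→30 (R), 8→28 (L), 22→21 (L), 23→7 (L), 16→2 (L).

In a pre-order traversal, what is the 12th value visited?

Pre-order visits the node, then its left subtree, then its right subtree.
Visit 23.
At 23: go left to 7.
  Visit 7.
  At 7: go left to 8.
    Visit 8.
    At 8: go left to 28.
      Visit 28.
      At 28: no left child.
      At 28: go right to 29.
        29 is a leaf — visit 29.
    At 8: go right to 34.
      Visit 34.
      At 34: no left child.
      At 34: go right to 26.
        26 is a leaf — visit 26.
  At 7: no right child.
At 23: go right to 16.
  Visit 16.
  At 16: go left to 2.
    Visit 2.
    At 2: go left to 6.
      6 is a leaf — visit 6.
    At 2: go right to 22.
      Visit 22.
      At 22: go left to 21.
        21 is a leaf — visit 21.
      At 22: go right to 30.
        30 is a leaf — visit 30.
  At 16: go right to 18.
    18 is a leaf — visit 18.
Full pre-order sequence: 23, 7, 8, 28, 29, 34, 26, 16, 2, 6, 22, 21, 30, 18.

21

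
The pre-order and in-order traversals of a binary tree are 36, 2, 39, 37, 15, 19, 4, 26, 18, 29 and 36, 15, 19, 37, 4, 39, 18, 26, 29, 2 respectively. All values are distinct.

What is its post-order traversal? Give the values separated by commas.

19, 15, 4, 37, 18, 29, 26, 39, 2, 36

The first element of pre-order is the root; it splits in-order into left and right subtrees.
Root 36: left subtree has 0 nodes { }, right has 9 {15, 19, 37, 4, 39, 18, 26, 29, 2}.
  Root 2: left subtree has 8 nodes {15, 19, 37, 4, 39, 18, 26, 29}, right has 0 { }.
    Root 39: left subtree has 4 nodes {15, 19, 37, 4}, right has 3 {18, 26, 29}.
      Root 37: left subtree has 2 nodes {15, 19}, right has 1 {4}.
        Root 15: left subtree has 0 nodes { }, right has 1 {19}.
      Root 26: left subtree has 1 node {18}, right has 1 {29}.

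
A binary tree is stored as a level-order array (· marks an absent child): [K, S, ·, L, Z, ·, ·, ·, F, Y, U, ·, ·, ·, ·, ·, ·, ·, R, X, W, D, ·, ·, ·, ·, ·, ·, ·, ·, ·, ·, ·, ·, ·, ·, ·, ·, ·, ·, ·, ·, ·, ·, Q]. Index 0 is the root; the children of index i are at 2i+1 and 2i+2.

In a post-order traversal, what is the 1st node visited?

R

Post-order visits the left subtree, then the right subtree, then the node.
At K: go left to S.
  At S: go left to L.
    At L: no left child.
    At L: go right to F.
      At F: no left child.
      At F: go right to R.
        R is a leaf — visit R.
      Visit F.
    Visit L.
  At S: go right to Z.
    At Z: go left to Y.
      At Y: go left to X.
        X is a leaf — visit X.
      At Y: go right to W.
        W is a leaf — visit W.
      Visit Y.
    At Z: go right to U.
      At U: go left to D.
        At D: no left child.
        At D: go right to Q.
          Q is a leaf — visit Q.
        Visit D.
      At U: no right child.
      Visit U.
    Visit Z.
  Visit S.
At K: no right child.
Visit K.
Full post-order sequence: R, F, L, X, W, Y, Q, D, U, Z, S, K.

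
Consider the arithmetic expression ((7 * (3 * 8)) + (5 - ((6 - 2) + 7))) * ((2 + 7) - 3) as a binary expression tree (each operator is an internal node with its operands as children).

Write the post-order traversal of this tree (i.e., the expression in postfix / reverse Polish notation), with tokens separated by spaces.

Post-order on an expression tree gives postfix notation: for each operator, emit left operand, right operand, then the operator.

7 3 8 * * 5 6 2 - 7 + - + 2 7 + 3 - *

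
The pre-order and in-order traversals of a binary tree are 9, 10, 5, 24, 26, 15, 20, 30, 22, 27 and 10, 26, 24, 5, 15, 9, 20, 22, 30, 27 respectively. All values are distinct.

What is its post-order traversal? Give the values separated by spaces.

26 24 15 5 10 22 27 30 20 9

The first element of pre-order is the root; it splits in-order into left and right subtrees.
Root 9: left subtree has 5 nodes {10, 26, 24, 5, 15}, right has 4 {20, 22, 30, 27}.
  Root 10: left subtree has 0 nodes { }, right has 4 {26, 24, 5, 15}.
    Root 5: left subtree has 2 nodes {26, 24}, right has 1 {15}.
      Root 24: left subtree has 1 node {26}, right has 0 { }.
  Root 20: left subtree has 0 nodes { }, right has 3 {22, 30, 27}.
    Root 30: left subtree has 1 node {22}, right has 1 {27}.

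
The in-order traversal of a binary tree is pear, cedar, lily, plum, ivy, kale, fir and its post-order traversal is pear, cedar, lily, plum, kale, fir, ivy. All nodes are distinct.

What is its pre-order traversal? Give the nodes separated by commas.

ivy, plum, lily, cedar, pear, fir, kale

The last element of post-order is the root; it splits in-order into left and right subtrees.
Root ivy: left subtree has 4 nodes {pear, cedar, lily, plum}, right has 2 {kale, fir}.
  Root plum: left subtree has 3 nodes {pear, cedar, lily}, right has 0 { }.
    Root lily: left subtree has 2 nodes {pear, cedar}, right has 0 { }.
      Root cedar: left subtree has 1 node {pear}, right has 0 { }.
  Root fir: left subtree has 1 node {kale}, right has 0 { }.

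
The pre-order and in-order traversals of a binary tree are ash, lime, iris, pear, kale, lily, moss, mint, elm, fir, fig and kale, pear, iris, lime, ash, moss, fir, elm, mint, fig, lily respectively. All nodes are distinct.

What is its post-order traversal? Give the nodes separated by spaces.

kale pear iris lime fir elm fig mint moss lily ash

The first element of pre-order is the root; it splits in-order into left and right subtrees.
Root ash: left subtree has 4 nodes {kale, pear, iris, lime}, right has 6 {moss, fir, elm, mint, fig, lily}.
  Root lime: left subtree has 3 nodes {kale, pear, iris}, right has 0 { }.
    Root iris: left subtree has 2 nodes {kale, pear}, right has 0 { }.
      Root pear: left subtree has 1 node {kale}, right has 0 { }.
  Root lily: left subtree has 5 nodes {moss, fir, elm, mint, fig}, right has 0 { }.
    Root moss: left subtree has 0 nodes { }, right has 4 {fir, elm, mint, fig}.
      Root mint: left subtree has 2 nodes {fir, elm}, right has 1 {fig}.
        Root elm: left subtree has 1 node {fir}, right has 0 { }.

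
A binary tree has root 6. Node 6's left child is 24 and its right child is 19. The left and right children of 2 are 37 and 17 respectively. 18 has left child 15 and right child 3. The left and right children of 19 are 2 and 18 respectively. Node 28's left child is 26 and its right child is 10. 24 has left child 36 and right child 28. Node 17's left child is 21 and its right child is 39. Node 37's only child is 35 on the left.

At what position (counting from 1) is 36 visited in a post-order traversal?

Post-order visits the left subtree, then the right subtree, then the node.
At 6: go left to 24.
  At 24: go left to 36.
    36 is a leaf — visit 36.
  At 24: go right to 28.
    At 28: go left to 26.
      26 is a leaf — visit 26.
    At 28: go right to 10.
      10 is a leaf — visit 10.
    Visit 28.
  Visit 24.
At 6: go right to 19.
  At 19: go left to 2.
    At 2: go left to 37.
      At 37: go left to 35.
        35 is a leaf — visit 35.
      At 37: no right child.
      Visit 37.
    At 2: go right to 17.
      At 17: go left to 21.
        21 is a leaf — visit 21.
      At 17: go right to 39.
        39 is a leaf — visit 39.
      Visit 17.
    Visit 2.
  At 19: go right to 18.
    At 18: go left to 15.
      15 is a leaf — visit 15.
    At 18: go right to 3.
      3 is a leaf — visit 3.
    Visit 18.
  Visit 19.
Visit 6.
Full post-order sequence: 36, 26, 10, 28, 24, 35, 37, 21, 39, 17, 2, 15, 3, 18, 19, 6.

1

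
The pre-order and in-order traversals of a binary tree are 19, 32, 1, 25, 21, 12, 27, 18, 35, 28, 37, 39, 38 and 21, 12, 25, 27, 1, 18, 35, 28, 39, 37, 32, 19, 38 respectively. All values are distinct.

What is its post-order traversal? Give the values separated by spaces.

The first element of pre-order is the root; it splits in-order into left and right subtrees.
Root 19: left subtree has 11 nodes {21, 12, 25, 27, 1, 18, 35, 28, 39, 37, 32}, right has 1 {38}.
  Root 32: left subtree has 10 nodes {21, 12, 25, 27, 1, 18, 35, 28, 39, 37}, right has 0 { }.
    Root 1: left subtree has 4 nodes {21, 12, 25, 27}, right has 5 {18, 35, 28, 39, 37}.
      Root 25: left subtree has 2 nodes {21, 12}, right has 1 {27}.
        Root 21: left subtree has 0 nodes { }, right has 1 {12}.
      Root 18: left subtree has 0 nodes { }, right has 4 {35, 28, 39, 37}.
        Root 35: left subtree has 0 nodes { }, right has 3 {28, 39, 37}.
          Root 28: left subtree has 0 nodes { }, right has 2 {39, 37}.
            Root 37: left subtree has 1 node {39}, right has 0 { }.

12 21 27 25 39 37 28 35 18 1 32 38 19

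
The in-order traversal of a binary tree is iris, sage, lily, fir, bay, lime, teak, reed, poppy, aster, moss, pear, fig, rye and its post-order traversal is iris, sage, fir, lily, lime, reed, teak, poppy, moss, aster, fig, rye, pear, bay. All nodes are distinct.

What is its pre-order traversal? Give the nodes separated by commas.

bay, lily, sage, iris, fir, pear, aster, poppy, teak, lime, reed, moss, rye, fig

The last element of post-order is the root; it splits in-order into left and right subtrees.
Root bay: left subtree has 4 nodes {iris, sage, lily, fir}, right has 9 {lime, teak, reed, poppy, aster, moss, pear, fig, rye}.
  Root lily: left subtree has 2 nodes {iris, sage}, right has 1 {fir}.
    Root sage: left subtree has 1 node {iris}, right has 0 { }.
  Root pear: left subtree has 6 nodes {lime, teak, reed, poppy, aster, moss}, right has 2 {fig, rye}.
    Root aster: left subtree has 4 nodes {lime, teak, reed, poppy}, right has 1 {moss}.
      Root poppy: left subtree has 3 nodes {lime, teak, reed}, right has 0 { }.
        Root teak: left subtree has 1 node {lime}, right has 1 {reed}.
    Root rye: left subtree has 1 node {fig}, right has 0 { }.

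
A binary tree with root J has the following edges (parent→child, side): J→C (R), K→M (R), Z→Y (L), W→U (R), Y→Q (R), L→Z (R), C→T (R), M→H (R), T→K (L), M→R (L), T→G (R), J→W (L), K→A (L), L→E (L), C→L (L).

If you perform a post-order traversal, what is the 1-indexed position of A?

Post-order visits the left subtree, then the right subtree, then the node.
At J: go left to W.
  At W: no left child.
  At W: go right to U.
    U is a leaf — visit U.
  Visit W.
At J: go right to C.
  At C: go left to L.
    At L: go left to E.
      E is a leaf — visit E.
    At L: go right to Z.
      At Z: go left to Y.
        At Y: no left child.
        At Y: go right to Q.
          Q is a leaf — visit Q.
        Visit Y.
      At Z: no right child.
      Visit Z.
    Visit L.
  At C: go right to T.
    At T: go left to K.
      At K: go left to A.
        A is a leaf — visit A.
      At K: go right to M.
        At M: go left to R.
          R is a leaf — visit R.
        At M: go right to H.
          H is a leaf — visit H.
        Visit M.
      Visit K.
    At T: go right to G.
      G is a leaf — visit G.
    Visit T.
  Visit C.
Visit J.
Full post-order sequence: U, W, E, Q, Y, Z, L, A, R, H, M, K, G, T, C, J.

8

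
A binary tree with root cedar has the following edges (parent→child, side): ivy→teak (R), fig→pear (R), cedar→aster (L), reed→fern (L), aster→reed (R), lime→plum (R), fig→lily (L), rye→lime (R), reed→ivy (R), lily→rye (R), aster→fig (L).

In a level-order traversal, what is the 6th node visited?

Level-order visits nodes level by level from the root, left to right within each level.
Level 0: cedar
Level 1: aster
Level 2: fig, reed
Level 3: lily, pear, fern, ivy
Level 4: rye, teak
Level 5: lime
Level 6: plum
Full level-order sequence: cedar, aster, fig, reed, lily, pear, fern, ivy, rye, teak, lime, plum.

pear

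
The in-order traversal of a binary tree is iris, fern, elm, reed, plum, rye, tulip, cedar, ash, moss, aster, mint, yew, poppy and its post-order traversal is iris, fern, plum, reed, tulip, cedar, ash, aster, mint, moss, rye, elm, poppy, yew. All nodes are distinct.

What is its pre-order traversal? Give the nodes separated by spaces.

The last element of post-order is the root; it splits in-order into left and right subtrees.
Root yew: left subtree has 12 nodes {iris, fern, elm, reed, plum, rye, tulip, cedar, ash, moss, aster, mint}, right has 1 {poppy}.
  Root elm: left subtree has 2 nodes {iris, fern}, right has 9 {reed, plum, rye, tulip, cedar, ash, moss, aster, mint}.
    Root fern: left subtree has 1 node {iris}, right has 0 { }.
    Root rye: left subtree has 2 nodes {reed, plum}, right has 6 {tulip, cedar, ash, moss, aster, mint}.
      Root reed: left subtree has 0 nodes { }, right has 1 {plum}.
      Root moss: left subtree has 3 nodes {tulip, cedar, ash}, right has 2 {aster, mint}.
        Root ash: left subtree has 2 nodes {tulip, cedar}, right has 0 { }.
          Root cedar: left subtree has 1 node {tulip}, right has 0 { }.
        Root mint: left subtree has 1 node {aster}, right has 0 { }.

yew elm fern iris rye reed plum moss ash cedar tulip mint aster poppy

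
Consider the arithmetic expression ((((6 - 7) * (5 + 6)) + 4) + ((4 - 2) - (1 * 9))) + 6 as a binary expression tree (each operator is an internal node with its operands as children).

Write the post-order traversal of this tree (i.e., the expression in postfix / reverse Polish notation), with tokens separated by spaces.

6 7 - 5 6 + * 4 + 4 2 - 1 9 * - + 6 +

Post-order on an expression tree gives postfix notation: for each operator, emit left operand, right operand, then the operator.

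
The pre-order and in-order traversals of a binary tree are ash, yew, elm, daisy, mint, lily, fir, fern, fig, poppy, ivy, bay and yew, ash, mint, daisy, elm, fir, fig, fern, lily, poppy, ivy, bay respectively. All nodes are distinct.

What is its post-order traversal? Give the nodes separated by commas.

The first element of pre-order is the root; it splits in-order into left and right subtrees.
Root ash: left subtree has 1 node {yew}, right has 10 {mint, daisy, elm, fir, fig, fern, lily, poppy, ivy, bay}.
  Root elm: left subtree has 2 nodes {mint, daisy}, right has 7 {fir, fig, fern, lily, poppy, ivy, bay}.
    Root daisy: left subtree has 1 node {mint}, right has 0 { }.
    Root lily: left subtree has 3 nodes {fir, fig, fern}, right has 3 {poppy, ivy, bay}.
      Root fir: left subtree has 0 nodes { }, right has 2 {fig, fern}.
        Root fern: left subtree has 1 node {fig}, right has 0 { }.
      Root poppy: left subtree has 0 nodes { }, right has 2 {ivy, bay}.
        Root ivy: left subtree has 0 nodes { }, right has 1 {bay}.

yew, mint, daisy, fig, fern, fir, bay, ivy, poppy, lily, elm, ash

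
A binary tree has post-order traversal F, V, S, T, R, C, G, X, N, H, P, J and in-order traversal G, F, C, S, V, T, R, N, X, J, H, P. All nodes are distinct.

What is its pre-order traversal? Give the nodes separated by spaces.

The last element of post-order is the root; it splits in-order into left and right subtrees.
Root J: left subtree has 9 nodes {G, F, C, S, V, T, R, N, X}, right has 2 {H, P}.
  Root N: left subtree has 7 nodes {G, F, C, S, V, T, R}, right has 1 {X}.
    Root G: left subtree has 0 nodes { }, right has 6 {F, C, S, V, T, R}.
      Root C: left subtree has 1 node {F}, right has 4 {S, V, T, R}.
        Root R: left subtree has 3 nodes {S, V, T}, right has 0 { }.
          Root T: left subtree has 2 nodes {S, V}, right has 0 { }.
            Root S: left subtree has 0 nodes { }, right has 1 {V}.
  Root P: left subtree has 1 node {H}, right has 0 { }.

J N G C F R T S V X P H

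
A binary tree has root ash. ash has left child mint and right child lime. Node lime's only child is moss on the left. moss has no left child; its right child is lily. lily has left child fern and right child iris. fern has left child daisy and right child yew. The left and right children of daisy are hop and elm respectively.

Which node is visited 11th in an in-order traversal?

lime

In-order visits the left subtree, then the node, then the right subtree.
At ash: go left to mint.
  mint is a leaf — visit mint.
Visit ash.
At ash: go right to lime.
  At lime: go left to moss.
    At moss: no left child.
    Visit moss.
    At moss: go right to lily.
      At lily: go left to fern.
        At fern: go left to daisy.
          At daisy: go left to hop.
            hop is a leaf — visit hop.
          Visit daisy.
          At daisy: go right to elm.
            elm is a leaf — visit elm.
        Visit fern.
        At fern: go right to yew.
          yew is a leaf — visit yew.
      Visit lily.
      At lily: go right to iris.
        iris is a leaf — visit iris.
  Visit lime.
  At lime: no right child.
Full in-order sequence: mint, ash, moss, hop, daisy, elm, fern, yew, lily, iris, lime.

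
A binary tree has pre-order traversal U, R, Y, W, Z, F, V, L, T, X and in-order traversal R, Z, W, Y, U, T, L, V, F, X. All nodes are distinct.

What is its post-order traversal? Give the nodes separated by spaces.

Z W Y R T L V X F U

The first element of pre-order is the root; it splits in-order into left and right subtrees.
Root U: left subtree has 4 nodes {R, Z, W, Y}, right has 5 {T, L, V, F, X}.
  Root R: left subtree has 0 nodes { }, right has 3 {Z, W, Y}.
    Root Y: left subtree has 2 nodes {Z, W}, right has 0 { }.
      Root W: left subtree has 1 node {Z}, right has 0 { }.
  Root F: left subtree has 3 nodes {T, L, V}, right has 1 {X}.
    Root V: left subtree has 2 nodes {T, L}, right has 0 { }.
      Root L: left subtree has 1 node {T}, right has 0 { }.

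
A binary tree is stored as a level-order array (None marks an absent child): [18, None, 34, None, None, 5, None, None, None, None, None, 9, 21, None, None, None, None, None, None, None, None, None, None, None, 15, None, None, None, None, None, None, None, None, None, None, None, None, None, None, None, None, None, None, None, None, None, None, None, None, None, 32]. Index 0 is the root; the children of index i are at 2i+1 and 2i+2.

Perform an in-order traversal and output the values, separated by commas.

18, 9, 15, 32, 5, 21, 34

In-order visits the left subtree, then the node, then the right subtree.
At 18: no left child.
Visit 18.
At 18: go right to 34.
  At 34: go left to 5.
    At 5: go left to 9.
      At 9: no left child.
      Visit 9.
      At 9: go right to 15.
        At 15: no left child.
        Visit 15.
        At 15: go right to 32.
          32 is a leaf — visit 32.
    Visit 5.
    At 5: go right to 21.
      21 is a leaf — visit 21.
  Visit 34.
  At 34: no right child.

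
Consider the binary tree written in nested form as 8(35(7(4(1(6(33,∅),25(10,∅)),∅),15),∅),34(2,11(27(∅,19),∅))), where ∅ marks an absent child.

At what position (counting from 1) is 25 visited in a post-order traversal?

Post-order visits the left subtree, then the right subtree, then the node.
At 8: go left to 35.
  At 35: go left to 7.
    At 7: go left to 4.
      At 4: go left to 1.
        At 1: go left to 6.
          At 6: go left to 33.
            33 is a leaf — visit 33.
          At 6: no right child.
          Visit 6.
        At 1: go right to 25.
          At 25: go left to 10.
            10 is a leaf — visit 10.
          At 25: no right child.
          Visit 25.
        Visit 1.
      At 4: no right child.
      Visit 4.
    At 7: go right to 15.
      15 is a leaf — visit 15.
    Visit 7.
  At 35: no right child.
  Visit 35.
At 8: go right to 34.
  At 34: go left to 2.
    2 is a leaf — visit 2.
  At 34: go right to 11.
    At 11: go left to 27.
      At 27: no left child.
      At 27: go right to 19.
        19 is a leaf — visit 19.
      Visit 27.
    At 11: no right child.
    Visit 11.
  Visit 34.
Visit 8.
Full post-order sequence: 33, 6, 10, 25, 1, 4, 15, 7, 35, 2, 19, 27, 11, 34, 8.

4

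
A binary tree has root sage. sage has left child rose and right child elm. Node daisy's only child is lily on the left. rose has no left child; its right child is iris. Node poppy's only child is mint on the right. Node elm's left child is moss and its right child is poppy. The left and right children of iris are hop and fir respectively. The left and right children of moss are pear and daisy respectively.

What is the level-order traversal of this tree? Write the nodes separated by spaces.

Level-order visits nodes level by level from the root, left to right within each level.
Level 0: sage
Level 1: rose, elm
Level 2: iris, moss, poppy
Level 3: hop, fir, pear, daisy, mint
Level 4: lily

sage rose elm iris moss poppy hop fir pear daisy mint lily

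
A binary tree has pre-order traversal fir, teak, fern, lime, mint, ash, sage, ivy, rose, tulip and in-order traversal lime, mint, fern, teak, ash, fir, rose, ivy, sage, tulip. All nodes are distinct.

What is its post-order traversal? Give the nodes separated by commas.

The first element of pre-order is the root; it splits in-order into left and right subtrees.
Root fir: left subtree has 5 nodes {lime, mint, fern, teak, ash}, right has 4 {rose, ivy, sage, tulip}.
  Root teak: left subtree has 3 nodes {lime, mint, fern}, right has 1 {ash}.
    Root fern: left subtree has 2 nodes {lime, mint}, right has 0 { }.
      Root lime: left subtree has 0 nodes { }, right has 1 {mint}.
  Root sage: left subtree has 2 nodes {rose, ivy}, right has 1 {tulip}.
    Root ivy: left subtree has 1 node {rose}, right has 0 { }.

mint, lime, fern, ash, teak, rose, ivy, tulip, sage, fir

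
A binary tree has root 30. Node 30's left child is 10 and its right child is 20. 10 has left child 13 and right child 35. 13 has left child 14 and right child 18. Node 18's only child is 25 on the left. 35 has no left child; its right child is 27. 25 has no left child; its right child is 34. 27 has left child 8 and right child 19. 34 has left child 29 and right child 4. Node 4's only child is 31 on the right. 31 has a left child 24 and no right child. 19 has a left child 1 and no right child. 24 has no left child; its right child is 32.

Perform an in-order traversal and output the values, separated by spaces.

In-order visits the left subtree, then the node, then the right subtree.
At 30: go left to 10.
  At 10: go left to 13.
    At 13: go left to 14.
      14 is a leaf — visit 14.
    Visit 13.
    At 13: go right to 18.
      At 18: go left to 25.
        At 25: no left child.
        Visit 25.
        At 25: go right to 34.
          At 34: go left to 29.
            29 is a leaf — visit 29.
          Visit 34.
          At 34: go right to 4.
            At 4: no left child.
            Visit 4.
            At 4: go right to 31.
              At 31: go left to 24.
                At 24: no left child.
                Visit 24.
                At 24: go right to 32.
                  32 is a leaf — visit 32.
              Visit 31.
              At 31: no right child.
      Visit 18.
      At 18: no right child.
  Visit 10.
  At 10: go right to 35.
    At 35: no left child.
    Visit 35.
    At 35: go right to 27.
      At 27: go left to 8.
        8 is a leaf — visit 8.
      Visit 27.
      At 27: go right to 19.
        At 19: go left to 1.
          1 is a leaf — visit 1.
        Visit 19.
        At 19: no right child.
Visit 30.
At 30: go right to 20.
  20 is a leaf — visit 20.

14 13 25 29 34 4 24 32 31 18 10 35 8 27 1 19 30 20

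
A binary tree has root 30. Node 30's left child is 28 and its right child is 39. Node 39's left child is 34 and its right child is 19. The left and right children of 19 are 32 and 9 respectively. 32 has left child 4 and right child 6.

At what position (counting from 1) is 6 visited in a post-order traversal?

4

Post-order visits the left subtree, then the right subtree, then the node.
At 30: go left to 28.
  28 is a leaf — visit 28.
At 30: go right to 39.
  At 39: go left to 34.
    34 is a leaf — visit 34.
  At 39: go right to 19.
    At 19: go left to 32.
      At 32: go left to 4.
        4 is a leaf — visit 4.
      At 32: go right to 6.
        6 is a leaf — visit 6.
      Visit 32.
    At 19: go right to 9.
      9 is a leaf — visit 9.
    Visit 19.
  Visit 39.
Visit 30.
Full post-order sequence: 28, 34, 4, 6, 32, 9, 19, 39, 30.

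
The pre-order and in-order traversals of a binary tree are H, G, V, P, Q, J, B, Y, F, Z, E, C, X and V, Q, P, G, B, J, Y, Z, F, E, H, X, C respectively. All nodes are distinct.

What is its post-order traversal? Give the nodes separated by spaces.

Q P V B Z E F Y J G X C H

The first element of pre-order is the root; it splits in-order into left and right subtrees.
Root H: left subtree has 10 nodes {V, Q, P, G, B, J, Y, Z, F, E}, right has 2 {X, C}.
  Root G: left subtree has 3 nodes {V, Q, P}, right has 6 {B, J, Y, Z, F, E}.
    Root V: left subtree has 0 nodes { }, right has 2 {Q, P}.
      Root P: left subtree has 1 node {Q}, right has 0 { }.
    Root J: left subtree has 1 node {B}, right has 4 {Y, Z, F, E}.
      Root Y: left subtree has 0 nodes { }, right has 3 {Z, F, E}.
        Root F: left subtree has 1 node {Z}, right has 1 {E}.
  Root C: left subtree has 1 node {X}, right has 0 { }.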